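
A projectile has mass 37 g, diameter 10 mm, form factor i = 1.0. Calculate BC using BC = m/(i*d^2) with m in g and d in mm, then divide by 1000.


BC = m/(i*d^2*1000) = 37/(1.0 * 10^2 * 1000) = 0.00037

0.00037


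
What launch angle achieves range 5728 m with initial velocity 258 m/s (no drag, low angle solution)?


sin(2*theta) = R*g/v0^2 = 5728*9.81/258^2 = 0.844175, theta = arcsin(0.844175)/2 = 28.79°

28.79 degrees


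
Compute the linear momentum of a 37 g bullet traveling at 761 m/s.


p = m*v = 0.037*761 = 28.16 kg·m/s

28.16 kg·m/s


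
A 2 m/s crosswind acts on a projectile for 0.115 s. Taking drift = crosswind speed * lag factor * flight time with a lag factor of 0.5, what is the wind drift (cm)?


drift = v_wind * lag * t = 2 * 0.5 * 0.115 = 0.115 m ≈ 11.5 cm

11.5 cm


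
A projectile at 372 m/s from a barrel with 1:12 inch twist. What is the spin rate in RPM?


twist_m = 12*0.0254 = 0.3048 m
spin = v/twist = 372/0.3048 = 1220.472 rev/s
RPM = spin*60 = 1220.472*60 ≈ 73228 RPM

73228 RPM


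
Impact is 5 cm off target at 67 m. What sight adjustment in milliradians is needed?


1 mrad subtends 1 cm per 10 m of range, so adj = error_cm / (dist_m / 10) = 5 / (67/10) = 0.7463 mrad

0.7463 mrad


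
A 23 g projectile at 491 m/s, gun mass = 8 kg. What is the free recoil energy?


v_r = m_p*v_p/m_gun = 0.023*491/8 = 1.41162 m/s, E_r = 0.5*m_gun*v_r^2 = 0.5*8*1.41162^2 = 7.971 J

7.971 J


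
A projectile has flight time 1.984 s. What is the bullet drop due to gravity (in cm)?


drop = 0.5*g*t^2 = 0.5*9.81*1.984^2 = 19.3073 m ≈ 1931 cm

1931 cm


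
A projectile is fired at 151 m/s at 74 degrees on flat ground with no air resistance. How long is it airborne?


T = 2*v0*sin(theta)/g = 2*151*sin(74°)/9.81 = 29.59 s

29.59 s


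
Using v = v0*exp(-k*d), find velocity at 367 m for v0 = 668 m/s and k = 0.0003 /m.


v = v0*exp(-k*d) = 668*exp(-0.0003*367) = 598.4 m/s

598.4 m/s


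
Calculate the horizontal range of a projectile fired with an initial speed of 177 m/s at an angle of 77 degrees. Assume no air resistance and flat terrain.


R = v0^2 * sin(2*theta) / g = 177^2 * sin(2*77°) / 9.81 = 1400 m

1400 m


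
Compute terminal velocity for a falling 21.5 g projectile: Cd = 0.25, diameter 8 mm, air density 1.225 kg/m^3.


A = pi*(d/2)^2 = pi*(8/2000)^2 = 5.02655e-05 m^2
vt = sqrt(2mg/(Cd*rho*A)) = sqrt(2*0.0215*9.81/(0.25 * 1.225 * 5.02655e-05)) = 165.5 m/s

165.5 m/s


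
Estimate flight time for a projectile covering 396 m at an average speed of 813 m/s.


t = d/v = 396/813 = 0.4871 s

0.4871 s


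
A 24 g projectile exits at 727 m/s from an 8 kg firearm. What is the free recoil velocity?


v_recoil = m_p * v_p / m_gun = 0.024 * 727 / 8 = 2.181 m/s

2.181 m/s


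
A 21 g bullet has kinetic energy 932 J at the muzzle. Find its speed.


v = sqrt(2*E/m) = sqrt(2*932/0.021) = 297.9 m/s

297.9 m/s


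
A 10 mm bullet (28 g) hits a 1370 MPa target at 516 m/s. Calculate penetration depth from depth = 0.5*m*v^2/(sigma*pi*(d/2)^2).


A = pi*(d/2)^2 = pi*(10/2)^2 = 78.5398 mm^2
E = 0.5*m*v^2 = 0.5*0.028*516^2 = 3727.58 J
depth = E/(sigma*A) = 3727.58 J / (1370 MPa * 78.5398 mm^2) = 3727.58/(1370 * 78.5398) m = 0.0346431 m ≈ 34.64 mm

34.64 mm


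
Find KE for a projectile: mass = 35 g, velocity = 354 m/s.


E = 0.5*m*v^2 = 0.5*0.035*354^2 = 2193 J

2193 J


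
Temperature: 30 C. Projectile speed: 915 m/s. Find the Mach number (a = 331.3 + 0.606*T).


a = 331.3 + 0.606*(30) = 349.48 m/s
M = v/a = 915/349.48 = 2.618

2.618


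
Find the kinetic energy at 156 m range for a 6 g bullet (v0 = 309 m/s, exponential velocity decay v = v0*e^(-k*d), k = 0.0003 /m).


v = v0*exp(-k*d) = 309*exp(-0.0003*156) = 294.872 m/s
E = 0.5*m*v^2 = 0.5*0.006*294.872^2 = 260.8 J

260.8 J


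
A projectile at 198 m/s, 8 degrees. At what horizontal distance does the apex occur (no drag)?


R = v0^2*sin(2*theta)/g = 198^2*sin(2*8°)/9.81 = 1101.54 m
apex_dist = R/2 = 1101.54/2 = 550.8 m

550.8 m


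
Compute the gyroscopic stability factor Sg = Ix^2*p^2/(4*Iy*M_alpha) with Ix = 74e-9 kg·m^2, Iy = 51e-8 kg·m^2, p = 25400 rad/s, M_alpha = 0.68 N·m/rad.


Sg = Ix^2 * p^2 / (4 * Iy * M_alpha) = (74e-9)^2 * 25400^2 / (4 * 51e-8 * 0.68) = 2.547

2.547


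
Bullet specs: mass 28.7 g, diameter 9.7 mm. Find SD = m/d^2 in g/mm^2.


SD = m/d^2 = 28.7/9.7^2 = 0.305 g/mm^2

0.305 g/mm^2


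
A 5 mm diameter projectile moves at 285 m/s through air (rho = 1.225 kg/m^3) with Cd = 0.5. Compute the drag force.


A = pi*(d/2)^2 = pi*(5/2000)^2 = 1.96350e-05 m^2
Fd = 0.5*Cd*rho*A*v^2 = 0.5*0.5*1.225*1.96350e-05*285^2 = 0.4884 N

0.4884 N


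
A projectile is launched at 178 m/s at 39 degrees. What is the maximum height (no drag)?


H = (v0*sin(theta))^2 / (2g) = (178*sin(39°))^2 / (2*9.81) = 639.6 m

639.6 m


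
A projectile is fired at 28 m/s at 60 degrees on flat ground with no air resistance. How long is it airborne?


T = 2*v0*sin(theta)/g = 2*28*sin(60°)/9.81 = 4.944 s

4.944 s


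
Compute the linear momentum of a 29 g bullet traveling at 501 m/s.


p = m*v = 0.029*501 = 14.53 kg·m/s

14.53 kg·m/s


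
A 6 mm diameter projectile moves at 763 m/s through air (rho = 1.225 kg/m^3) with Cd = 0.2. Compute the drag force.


A = pi*(d/2)^2 = pi*(6/2000)^2 = 2.82743e-05 m^2
Fd = 0.5*Cd*rho*A*v^2 = 0.5*0.2*1.225*2.82743e-05*763^2 = 2.016 N

2.016 N


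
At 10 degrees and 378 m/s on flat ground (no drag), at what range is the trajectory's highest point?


R = v0^2*sin(2*theta)/g = 378^2*sin(2*10°)/9.81 = 4981.57 m
apex_dist = R/2 = 4981.57/2 = 2491 m

2491 m


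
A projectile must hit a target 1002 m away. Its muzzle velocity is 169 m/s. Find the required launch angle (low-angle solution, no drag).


sin(2*theta) = R*g/v0^2 = 1002*9.81/169^2 = 0.344162, theta = arcsin(0.344162)/2 = 10.07°

10.07 degrees


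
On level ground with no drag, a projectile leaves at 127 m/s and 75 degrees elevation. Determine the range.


R = v0^2 * sin(2*theta) / g = 127^2 * sin(2*75°) / 9.81 = 822.1 m

822.1 m


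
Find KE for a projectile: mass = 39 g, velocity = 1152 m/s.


E = 0.5*m*v^2 = 0.5*0.039*1152^2 = 25879 J

25879 J


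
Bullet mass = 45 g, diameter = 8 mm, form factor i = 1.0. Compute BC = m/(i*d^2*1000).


BC = m/(i*d^2*1000) = 45/(1.0 * 8^2 * 1000) = 0.0007031

0.0007031


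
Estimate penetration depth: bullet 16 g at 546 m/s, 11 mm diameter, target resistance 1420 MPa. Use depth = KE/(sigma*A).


A = pi*(d/2)^2 = pi*(11/2)^2 = 95.0332 mm^2
E = 0.5*m*v^2 = 0.5*0.016*546^2 = 2384.93 J
depth = E/(sigma*A) = 2384.93 J / (1420 MPa * 95.0332 mm^2) = 2384.93/(1420 * 95.0332) m = 0.0176731 m ≈ 17.67 mm

17.67 mm


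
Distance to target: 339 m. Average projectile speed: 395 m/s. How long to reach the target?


t = d/v = 339/395 = 0.8582 s

0.8582 s


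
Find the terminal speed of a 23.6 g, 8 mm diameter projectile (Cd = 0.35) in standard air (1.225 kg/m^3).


A = pi*(d/2)^2 = pi*(8/2000)^2 = 5.02655e-05 m^2
vt = sqrt(2mg/(Cd*rho*A)) = sqrt(2*0.0236*9.81/(0.35 * 1.225 * 5.02655e-05)) = 146.6 m/s

146.6 m/s


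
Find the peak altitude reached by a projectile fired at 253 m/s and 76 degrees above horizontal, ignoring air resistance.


H = (v0*sin(theta))^2 / (2g) = (253*sin(76°))^2 / (2*9.81) = 3071 m

3071 m


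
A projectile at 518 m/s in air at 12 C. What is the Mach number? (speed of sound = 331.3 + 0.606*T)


a = 331.3 + 0.606*(12) = 338.572 m/s
M = v/a = 518/338.572 = 1.53

1.53


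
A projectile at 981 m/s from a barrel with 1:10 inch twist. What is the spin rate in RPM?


twist_m = 10*0.0254 = 0.254 m
spin = v/twist = 981/0.254 = 3862.205 rev/s
RPM = spin*60 = 3862.205*60 ≈ 231732 RPM

231732 RPM


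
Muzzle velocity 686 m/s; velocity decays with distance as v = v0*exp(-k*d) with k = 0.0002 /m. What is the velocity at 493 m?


v = v0*exp(-k*d) = 686*exp(-0.0002*493) = 621.6 m/s

621.6 m/s


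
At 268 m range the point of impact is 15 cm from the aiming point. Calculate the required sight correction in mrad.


1 mrad subtends 1 cm per 10 m of range, so adj = error_cm / (dist_m / 10) = 15 / (268/10) = 0.5597 mrad

0.5597 mrad


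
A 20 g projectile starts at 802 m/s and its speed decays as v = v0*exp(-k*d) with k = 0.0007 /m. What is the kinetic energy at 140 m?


v = v0*exp(-k*d) = 802*exp(-0.0007*140) = 727.132 m/s
E = 0.5*m*v^2 = 0.5*0.02*727.132^2 = 5287 J

5287 J


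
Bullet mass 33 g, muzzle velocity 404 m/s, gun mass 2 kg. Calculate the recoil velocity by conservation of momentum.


v_recoil = m_p * v_p / m_gun = 0.033 * 404 / 2 = 6.666 m/s

6.666 m/s


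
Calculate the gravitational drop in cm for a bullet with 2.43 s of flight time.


drop = 0.5*g*t^2 = 0.5*9.81*2.43^2 = 28.9635 m ≈ 2896 cm

2896 cm


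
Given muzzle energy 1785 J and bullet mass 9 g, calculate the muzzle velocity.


v = sqrt(2*E/m) = sqrt(2*1785/0.009) = 629.8 m/s

629.8 m/s


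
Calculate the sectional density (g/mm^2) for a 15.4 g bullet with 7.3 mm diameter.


SD = m/d^2 = 15.4/7.3^2 = 0.289 g/mm^2

0.289 g/mm^2


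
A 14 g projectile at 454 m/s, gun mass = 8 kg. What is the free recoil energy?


v_r = m_p*v_p/m_gun = 0.014*454/8 = 0.7945 m/s, E_r = 0.5*m_gun*v_r^2 = 0.5*8*0.7945^2 = 2.525 J

2.525 J


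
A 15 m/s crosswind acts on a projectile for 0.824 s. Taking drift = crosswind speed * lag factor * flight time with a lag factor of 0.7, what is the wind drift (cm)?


drift = v_wind * lag * t = 15 * 0.7 * 0.824 = 8.652 m ≈ 865.2 cm

865.2 cm


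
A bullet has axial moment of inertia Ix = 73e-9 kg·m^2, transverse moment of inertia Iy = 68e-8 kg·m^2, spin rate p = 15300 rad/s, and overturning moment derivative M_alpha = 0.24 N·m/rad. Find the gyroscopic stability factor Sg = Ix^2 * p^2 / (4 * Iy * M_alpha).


Sg = Ix^2 * p^2 / (4 * Iy * M_alpha) = (73e-9)^2 * 15300^2 / (4 * 68e-8 * 0.24) = 1.911

1.911


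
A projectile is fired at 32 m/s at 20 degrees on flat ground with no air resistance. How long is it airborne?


T = 2*v0*sin(theta)/g = 2*32*sin(20°)/9.81 = 2.231 s

2.231 s


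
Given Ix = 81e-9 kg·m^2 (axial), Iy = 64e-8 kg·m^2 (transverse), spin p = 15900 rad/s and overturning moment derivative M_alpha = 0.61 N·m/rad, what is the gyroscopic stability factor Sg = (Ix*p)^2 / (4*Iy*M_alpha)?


Sg = Ix^2 * p^2 / (4 * Iy * M_alpha) = (81e-9)^2 * 15900^2 / (4 * 64e-8 * 0.61) = 1.062

1.062


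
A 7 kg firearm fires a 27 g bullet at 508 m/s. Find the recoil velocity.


v_recoil = m_p * v_p / m_gun = 0.027 * 508 / 7 = 1.959 m/s

1.959 m/s


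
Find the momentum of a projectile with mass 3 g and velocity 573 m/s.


p = m*v = 0.003*573 = 1.719 kg·m/s

1.719 kg·m/s


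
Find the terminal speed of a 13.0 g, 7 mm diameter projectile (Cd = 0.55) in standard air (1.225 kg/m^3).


A = pi*(d/2)^2 = pi*(7/2000)^2 = 3.84845e-05 m^2
vt = sqrt(2mg/(Cd*rho*A)) = sqrt(2*0.013*9.81/(0.55 * 1.225 * 3.84845e-05)) = 99.18 m/s

99.18 m/s


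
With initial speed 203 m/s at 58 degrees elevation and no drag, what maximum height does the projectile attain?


H = (v0*sin(theta))^2 / (2g) = (203*sin(58°))^2 / (2*9.81) = 1511 m

1511 m


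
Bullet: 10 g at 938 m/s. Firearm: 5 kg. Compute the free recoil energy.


v_r = m_p*v_p/m_gun = 0.01*938/5 = 1.876 m/s, E_r = 0.5*m_gun*v_r^2 = 0.5*5*1.876^2 = 8.798 J

8.798 J


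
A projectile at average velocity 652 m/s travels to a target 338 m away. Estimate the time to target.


t = d/v = 338/652 = 0.5184 s

0.5184 s


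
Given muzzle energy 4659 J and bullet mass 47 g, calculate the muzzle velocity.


v = sqrt(2*E/m) = sqrt(2*4659/0.047) = 445.3 m/s

445.3 m/s


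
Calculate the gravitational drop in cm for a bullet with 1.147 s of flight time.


drop = 0.5*g*t^2 = 0.5*9.81*1.147^2 = 6.45306 m ≈ 645.3 cm

645.3 cm


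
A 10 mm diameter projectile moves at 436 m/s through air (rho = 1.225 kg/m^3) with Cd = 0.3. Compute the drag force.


A = pi*(d/2)^2 = pi*(10/2000)^2 = 7.85398e-05 m^2
Fd = 0.5*Cd*rho*A*v^2 = 0.5*0.3*1.225*7.85398e-05*436^2 = 2.743 N

2.743 N


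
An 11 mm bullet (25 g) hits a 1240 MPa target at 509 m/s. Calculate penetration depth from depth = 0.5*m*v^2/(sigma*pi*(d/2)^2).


A = pi*(d/2)^2 = pi*(11/2)^2 = 95.0332 mm^2
E = 0.5*m*v^2 = 0.5*0.025*509^2 = 3238.51 J
depth = E/(sigma*A) = 3238.51 J / (1240 MPa * 95.0332 mm^2) = 3238.51/(1240 * 95.0332) m = 0.027482 m ≈ 27.48 mm

27.48 mm


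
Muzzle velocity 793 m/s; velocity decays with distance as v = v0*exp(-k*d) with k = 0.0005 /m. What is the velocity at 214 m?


v = v0*exp(-k*d) = 793*exp(-0.0005*214) = 712.5 m/s

712.5 m/s


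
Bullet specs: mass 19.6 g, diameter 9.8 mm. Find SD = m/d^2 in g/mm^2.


SD = m/d^2 = 19.6/9.8^2 = 0.2041 g/mm^2

0.2041 g/mm^2


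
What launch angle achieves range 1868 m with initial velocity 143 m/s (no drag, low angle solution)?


sin(2*theta) = R*g/v0^2 = 1868*9.81/143^2 = 0.896136, theta = arcsin(0.896136)/2 = 31.83°

31.83 degrees


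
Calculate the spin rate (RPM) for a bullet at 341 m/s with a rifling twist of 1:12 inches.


twist_m = 12*0.0254 = 0.3048 m
spin = v/twist = 341/0.3048 = 1118.766 rev/s
RPM = spin*60 = 1118.766*60 ≈ 67126 RPM

67126 RPM


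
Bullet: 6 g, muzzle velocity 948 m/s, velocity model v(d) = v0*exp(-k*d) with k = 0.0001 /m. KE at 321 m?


v = v0*exp(-k*d) = 948*exp(-0.0001*321) = 918.052 m/s
E = 0.5*m*v^2 = 0.5*0.006*918.052^2 = 2528 J

2528 J


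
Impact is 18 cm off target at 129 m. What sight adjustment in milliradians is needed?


1 mrad subtends 1 cm per 10 m of range, so adj = error_cm / (dist_m / 10) = 18 / (129/10) = 1.395 mrad

1.395 mrad


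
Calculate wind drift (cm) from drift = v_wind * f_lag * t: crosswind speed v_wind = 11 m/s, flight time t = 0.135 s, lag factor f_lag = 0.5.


drift = v_wind * lag * t = 11 * 0.5 * 0.135 = 0.7425 m ≈ 74.25 cm

74.25 cm


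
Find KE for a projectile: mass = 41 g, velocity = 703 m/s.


E = 0.5*m*v^2 = 0.5*0.041*703^2 = 10131 J

10131 J


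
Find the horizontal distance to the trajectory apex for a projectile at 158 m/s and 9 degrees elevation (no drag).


R = v0^2*sin(2*theta)/g = 158^2*sin(2*9°)/9.81 = 786.371 m
apex_dist = R/2 = 786.371/2 = 393.2 m

393.2 m


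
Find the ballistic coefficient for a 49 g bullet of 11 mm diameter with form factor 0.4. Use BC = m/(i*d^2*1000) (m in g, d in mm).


BC = m/(i*d^2*1000) = 49/(0.4 * 11^2 * 1000) = 0.001012

0.001012


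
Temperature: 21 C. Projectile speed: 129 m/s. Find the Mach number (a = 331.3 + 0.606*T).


a = 331.3 + 0.606*(21) = 344.026 m/s
M = v/a = 129/344.026 = 0.375

0.375


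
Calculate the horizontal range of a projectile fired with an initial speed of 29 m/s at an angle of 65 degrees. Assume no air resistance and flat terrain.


R = v0^2 * sin(2*theta) / g = 29^2 * sin(2*65°) / 9.81 = 65.67 m

65.67 m


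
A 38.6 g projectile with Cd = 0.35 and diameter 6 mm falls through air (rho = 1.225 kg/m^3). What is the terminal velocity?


A = pi*(d/2)^2 = pi*(6/2000)^2 = 2.82743e-05 m^2
vt = sqrt(2mg/(Cd*rho*A)) = sqrt(2*0.0386*9.81/(0.35 * 1.225 * 2.82743e-05)) = 249.9 m/s

249.9 m/s


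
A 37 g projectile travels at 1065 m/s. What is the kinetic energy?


E = 0.5*m*v^2 = 0.5*0.037*1065^2 = 20983 J

20983 J


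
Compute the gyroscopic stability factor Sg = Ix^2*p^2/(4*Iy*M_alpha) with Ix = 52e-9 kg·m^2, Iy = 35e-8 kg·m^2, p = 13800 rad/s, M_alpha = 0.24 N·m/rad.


Sg = Ix^2 * p^2 / (4 * Iy * M_alpha) = (52e-9)^2 * 13800^2 / (4 * 35e-8 * 0.24) = 1.533

1.533


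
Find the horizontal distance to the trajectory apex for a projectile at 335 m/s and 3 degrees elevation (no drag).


R = v0^2*sin(2*theta)/g = 335^2*sin(2*3°)/9.81 = 1195.79 m
apex_dist = R/2 = 1195.79/2 = 597.9 m

597.9 m


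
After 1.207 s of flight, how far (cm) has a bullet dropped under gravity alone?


drop = 0.5*g*t^2 = 0.5*9.81*1.207^2 = 7.14584 m ≈ 714.6 cm

714.6 cm


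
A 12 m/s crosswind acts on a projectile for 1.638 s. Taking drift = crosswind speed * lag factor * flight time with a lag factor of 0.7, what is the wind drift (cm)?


drift = v_wind * lag * t = 12 * 0.7 * 1.638 = 13.7592 m ≈ 1376 cm

1376 cm


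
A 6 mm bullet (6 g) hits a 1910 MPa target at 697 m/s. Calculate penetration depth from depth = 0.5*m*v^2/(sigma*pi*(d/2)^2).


A = pi*(d/2)^2 = pi*(6/2)^2 = 28.2743 mm^2
E = 0.5*m*v^2 = 0.5*0.006*697^2 = 1457.43 J
depth = E/(sigma*A) = 1457.43 J / (1910 MPa * 28.2743 mm^2) = 1457.43/(1910 * 28.2743) m = 0.0269874 m ≈ 26.99 mm

26.99 mm


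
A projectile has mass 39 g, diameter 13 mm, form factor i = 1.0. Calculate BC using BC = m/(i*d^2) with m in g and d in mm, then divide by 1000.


BC = m/(i*d^2*1000) = 39/(1.0 * 13^2 * 1000) = 0.0002308

0.0002308


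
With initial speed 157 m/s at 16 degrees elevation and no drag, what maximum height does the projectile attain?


H = (v0*sin(theta))^2 / (2g) = (157*sin(16°))^2 / (2*9.81) = 95.45 m

95.45 m


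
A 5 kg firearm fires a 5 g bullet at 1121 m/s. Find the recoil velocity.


v_recoil = m_p * v_p / m_gun = 0.005 * 1121 / 5 = 1.121 m/s

1.121 m/s


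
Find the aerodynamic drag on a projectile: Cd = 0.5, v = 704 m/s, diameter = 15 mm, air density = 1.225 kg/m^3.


A = pi*(d/2)^2 = pi*(15/2000)^2 = 1.76715e-04 m^2
Fd = 0.5*Cd*rho*A*v^2 = 0.5*0.5*1.225*1.76715e-04*704^2 = 26.82 N

26.82 N


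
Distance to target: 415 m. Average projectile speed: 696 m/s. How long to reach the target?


t = d/v = 415/696 = 0.5963 s

0.5963 s


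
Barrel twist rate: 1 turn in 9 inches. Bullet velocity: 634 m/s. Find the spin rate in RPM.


twist_m = 9*0.0254 = 0.2286 m
spin = v/twist = 634/0.2286 = 2773.403 rev/s
RPM = spin*60 = 2773.403*60 ≈ 166404 RPM

166404 RPM


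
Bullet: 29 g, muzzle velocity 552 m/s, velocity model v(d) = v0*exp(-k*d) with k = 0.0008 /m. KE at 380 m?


v = v0*exp(-k*d) = 552*exp(-0.0008*380) = 407.299 m/s
E = 0.5*m*v^2 = 0.5*0.029*407.299^2 = 2405 J

2405 J


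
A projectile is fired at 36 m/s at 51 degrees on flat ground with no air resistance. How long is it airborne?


T = 2*v0*sin(theta)/g = 2*36*sin(51°)/9.81 = 5.704 s

5.704 s


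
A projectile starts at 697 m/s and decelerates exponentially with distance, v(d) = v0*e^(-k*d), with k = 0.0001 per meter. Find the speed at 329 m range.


v = v0*exp(-k*d) = 697*exp(-0.0001*329) = 674.4 m/s

674.4 m/s


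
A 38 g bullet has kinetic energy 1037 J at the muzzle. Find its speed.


v = sqrt(2*E/m) = sqrt(2*1037/0.038) = 233.6 m/s

233.6 m/s


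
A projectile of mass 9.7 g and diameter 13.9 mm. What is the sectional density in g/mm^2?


SD = m/d^2 = 9.7/13.9^2 = 0.0502 g/mm^2

0.0502 g/mm^2


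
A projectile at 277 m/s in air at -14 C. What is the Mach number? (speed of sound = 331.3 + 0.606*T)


a = 331.3 + 0.606*(-14) = 322.816 m/s
M = v/a = 277/322.816 = 0.8581

0.8581


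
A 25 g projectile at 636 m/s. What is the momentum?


p = m*v = 0.025*636 = 15.9 kg·m/s

15.9 kg·m/s


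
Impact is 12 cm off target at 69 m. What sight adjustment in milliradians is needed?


1 mrad subtends 1 cm per 10 m of range, so adj = error_cm / (dist_m / 10) = 12 / (69/10) = 1.739 mrad

1.739 mrad


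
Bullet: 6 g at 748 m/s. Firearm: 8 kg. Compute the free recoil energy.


v_r = m_p*v_p/m_gun = 0.006*748/8 = 0.561 m/s, E_r = 0.5*m_gun*v_r^2 = 0.5*8*0.561^2 = 1.259 J

1.259 J


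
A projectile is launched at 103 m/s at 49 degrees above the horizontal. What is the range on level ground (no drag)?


R = v0^2 * sin(2*theta) / g = 103^2 * sin(2*49°) / 9.81 = 1071 m

1071 m


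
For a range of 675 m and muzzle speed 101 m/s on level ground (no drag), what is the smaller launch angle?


sin(2*theta) = R*g/v0^2 = 675*9.81/101^2 = 0.649128, theta = arcsin(0.649128)/2 = 20.24°

20.24 degrees


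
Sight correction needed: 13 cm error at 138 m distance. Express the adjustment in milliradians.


1 mrad subtends 1 cm per 10 m of range, so adj = error_cm / (dist_m / 10) = 13 / (138/10) = 0.942 mrad

0.942 mrad


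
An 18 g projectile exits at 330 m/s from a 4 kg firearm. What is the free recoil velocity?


v_recoil = m_p * v_p / m_gun = 0.018 * 330 / 4 = 1.485 m/s

1.485 m/s


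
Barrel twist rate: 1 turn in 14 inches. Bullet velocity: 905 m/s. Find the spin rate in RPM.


twist_m = 14*0.0254 = 0.3556 m
spin = v/twist = 905/0.3556 = 2544.994 rev/s
RPM = spin*60 = 2544.994*60 ≈ 152700 RPM

152700 RPM


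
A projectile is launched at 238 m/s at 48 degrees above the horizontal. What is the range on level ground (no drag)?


R = v0^2 * sin(2*theta) / g = 238^2 * sin(2*48°) / 9.81 = 5742 m

5742 m


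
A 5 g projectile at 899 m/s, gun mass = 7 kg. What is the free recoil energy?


v_r = m_p*v_p/m_gun = 0.005*899/7 = 0.642143 m/s, E_r = 0.5*m_gun*v_r^2 = 0.5*7*0.642143^2 = 1.443 J

1.443 J


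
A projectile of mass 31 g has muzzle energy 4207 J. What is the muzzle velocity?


v = sqrt(2*E/m) = sqrt(2*4207/0.031) = 521 m/s

521 m/s


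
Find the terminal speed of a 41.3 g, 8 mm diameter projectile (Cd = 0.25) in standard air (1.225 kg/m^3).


A = pi*(d/2)^2 = pi*(8/2000)^2 = 5.02655e-05 m^2
vt = sqrt(2mg/(Cd*rho*A)) = sqrt(2*0.0413*9.81/(0.25 * 1.225 * 5.02655e-05)) = 229.4 m/s

229.4 m/s


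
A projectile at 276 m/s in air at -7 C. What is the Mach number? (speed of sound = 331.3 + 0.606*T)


a = 331.3 + 0.606*(-7) = 327.058 m/s
M = v/a = 276/327.058 = 0.8439

0.8439


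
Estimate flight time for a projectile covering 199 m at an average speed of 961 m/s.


t = d/v = 199/961 = 0.2071 s

0.2071 s


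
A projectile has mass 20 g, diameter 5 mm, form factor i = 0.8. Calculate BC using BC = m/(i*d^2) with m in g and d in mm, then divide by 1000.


BC = m/(i*d^2*1000) = 20/(0.8 * 5^2 * 1000) = 0.001

0.001


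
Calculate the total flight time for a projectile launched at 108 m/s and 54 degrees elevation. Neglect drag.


T = 2*v0*sin(theta)/g = 2*108*sin(54°)/9.81 = 17.81 s

17.81 s


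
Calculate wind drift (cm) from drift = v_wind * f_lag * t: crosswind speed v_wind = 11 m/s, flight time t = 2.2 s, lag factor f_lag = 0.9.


drift = v_wind * lag * t = 11 * 0.9 * 2.2 = 21.78 m ≈ 2178 cm

2178 cm


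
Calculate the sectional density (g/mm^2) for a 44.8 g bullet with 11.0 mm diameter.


SD = m/d^2 = 44.8/11.0^2 = 0.3702 g/mm^2

0.3702 g/mm^2


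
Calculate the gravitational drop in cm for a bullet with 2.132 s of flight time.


drop = 0.5*g*t^2 = 0.5*9.81*2.132^2 = 22.2953 m ≈ 2230 cm

2230 cm


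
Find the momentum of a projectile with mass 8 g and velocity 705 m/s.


p = m*v = 0.008*705 = 5.64 kg·m/s

5.64 kg·m/s


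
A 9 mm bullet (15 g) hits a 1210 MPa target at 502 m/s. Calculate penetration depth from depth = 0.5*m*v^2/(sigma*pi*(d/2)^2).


A = pi*(d/2)^2 = pi*(9/2)^2 = 63.6173 mm^2
E = 0.5*m*v^2 = 0.5*0.015*502^2 = 1890.03 J
depth = E/(sigma*A) = 1890.03 J / (1210 MPa * 63.6173 mm^2) = 1890.03/(1210 * 63.6173) m = 0.0245532 m ≈ 24.55 mm

24.55 mm


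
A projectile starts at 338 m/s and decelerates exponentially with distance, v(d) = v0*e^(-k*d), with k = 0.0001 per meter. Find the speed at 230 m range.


v = v0*exp(-k*d) = 338*exp(-0.0001*230) = 330.3 m/s

330.3 m/s


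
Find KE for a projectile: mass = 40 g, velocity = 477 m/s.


E = 0.5*m*v^2 = 0.5*0.04*477^2 = 4551 J

4551 J


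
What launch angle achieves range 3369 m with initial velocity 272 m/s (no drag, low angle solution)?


sin(2*theta) = R*g/v0^2 = 3369*9.81/272^2 = 0.446717, theta = arcsin(0.446717)/2 = 13.27°

13.27 degrees


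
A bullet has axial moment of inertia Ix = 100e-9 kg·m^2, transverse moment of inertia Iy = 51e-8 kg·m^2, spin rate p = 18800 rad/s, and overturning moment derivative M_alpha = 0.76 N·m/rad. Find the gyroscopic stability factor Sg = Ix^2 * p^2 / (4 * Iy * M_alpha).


Sg = Ix^2 * p^2 / (4 * Iy * M_alpha) = (100e-9)^2 * 18800^2 / (4 * 51e-8 * 0.76) = 2.28

2.28


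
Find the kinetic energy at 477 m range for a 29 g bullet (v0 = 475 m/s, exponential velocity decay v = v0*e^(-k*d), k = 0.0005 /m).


v = v0*exp(-k*d) = 475*exp(-0.0005*477) = 374.209 m/s
E = 0.5*m*v^2 = 0.5*0.029*374.209^2 = 2030 J

2030 J


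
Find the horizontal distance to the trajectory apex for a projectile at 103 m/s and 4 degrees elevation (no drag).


R = v0^2*sin(2*theta)/g = 103^2*sin(2*4°)/9.81 = 150.508 m
apex_dist = R/2 = 150.508/2 = 75.25 m

75.25 m


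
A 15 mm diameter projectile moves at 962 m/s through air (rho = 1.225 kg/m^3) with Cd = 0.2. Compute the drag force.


A = pi*(d/2)^2 = pi*(15/2000)^2 = 1.76715e-04 m^2
Fd = 0.5*Cd*rho*A*v^2 = 0.5*0.2*1.225*1.76715e-04*962^2 = 20.03 N

20.03 N


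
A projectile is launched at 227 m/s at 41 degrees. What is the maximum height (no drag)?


H = (v0*sin(theta))^2 / (2g) = (227*sin(41°))^2 / (2*9.81) = 1130 m

1130 m


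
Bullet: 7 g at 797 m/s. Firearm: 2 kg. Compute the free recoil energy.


v_r = m_p*v_p/m_gun = 0.007*797/2 = 2.7895 m/s, E_r = 0.5*m_gun*v_r^2 = 0.5*2*2.7895^2 = 7.781 J

7.781 J


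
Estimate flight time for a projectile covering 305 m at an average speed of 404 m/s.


t = d/v = 305/404 = 0.755 s

0.755 s


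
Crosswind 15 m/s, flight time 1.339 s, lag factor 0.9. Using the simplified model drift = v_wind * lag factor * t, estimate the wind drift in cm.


drift = v_wind * lag * t = 15 * 0.9 * 1.339 = 18.0765 m ≈ 1808 cm

1808 cm


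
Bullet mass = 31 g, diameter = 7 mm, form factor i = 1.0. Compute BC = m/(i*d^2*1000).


BC = m/(i*d^2*1000) = 31/(1.0 * 7^2 * 1000) = 0.0006327

0.0006327


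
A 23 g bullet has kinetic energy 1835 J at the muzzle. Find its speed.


v = sqrt(2*E/m) = sqrt(2*1835/0.023) = 399.5 m/s

399.5 m/s


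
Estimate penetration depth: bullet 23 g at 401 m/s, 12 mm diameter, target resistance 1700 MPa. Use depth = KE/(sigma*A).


A = pi*(d/2)^2 = pi*(12/2)^2 = 113.097 mm^2
E = 0.5*m*v^2 = 0.5*0.023*401^2 = 1849.21 J
depth = E/(sigma*A) = 1849.21 J / (1700 MPa * 113.097 mm^2) = 1849.21/(1700 * 113.097) m = 0.00961801 m ≈ 9.618 mm

9.618 mm


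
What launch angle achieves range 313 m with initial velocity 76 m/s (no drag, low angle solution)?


sin(2*theta) = R*g/v0^2 = 313*9.81/76^2 = 0.531601, theta = arcsin(0.531601)/2 = 16.06°

16.06 degrees


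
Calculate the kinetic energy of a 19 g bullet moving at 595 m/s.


E = 0.5*m*v^2 = 0.5*0.019*595^2 = 3363 J

3363 J


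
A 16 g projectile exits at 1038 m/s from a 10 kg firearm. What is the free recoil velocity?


v_recoil = m_p * v_p / m_gun = 0.016 * 1038 / 10 = 1.661 m/s

1.661 m/s


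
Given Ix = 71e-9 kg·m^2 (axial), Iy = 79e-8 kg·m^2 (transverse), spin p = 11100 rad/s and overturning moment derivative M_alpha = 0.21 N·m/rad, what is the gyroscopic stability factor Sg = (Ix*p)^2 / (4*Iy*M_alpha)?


Sg = Ix^2 * p^2 / (4 * Iy * M_alpha) = (71e-9)^2 * 11100^2 / (4 * 79e-8 * 0.21) = 0.936

0.936


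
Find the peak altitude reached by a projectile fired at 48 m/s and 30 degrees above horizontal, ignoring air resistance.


H = (v0*sin(theta))^2 / (2g) = (48*sin(30°))^2 / (2*9.81) = 29.36 m

29.36 m


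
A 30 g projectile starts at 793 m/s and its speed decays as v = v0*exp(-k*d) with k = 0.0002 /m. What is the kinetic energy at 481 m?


v = v0*exp(-k*d) = 793*exp(-0.0002*481) = 720.268 m/s
E = 0.5*m*v^2 = 0.5*0.03*720.268^2 = 7782 J

7782 J


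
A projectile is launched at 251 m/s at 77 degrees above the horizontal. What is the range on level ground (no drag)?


R = v0^2 * sin(2*theta) / g = 251^2 * sin(2*77°) / 9.81 = 2815 m

2815 m


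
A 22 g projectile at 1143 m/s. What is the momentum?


p = m*v = 0.022*1143 = 25.15 kg·m/s

25.15 kg·m/s


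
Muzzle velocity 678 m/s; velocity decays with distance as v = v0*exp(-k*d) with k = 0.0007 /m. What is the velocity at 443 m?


v = v0*exp(-k*d) = 678*exp(-0.0007*443) = 497.2 m/s

497.2 m/s


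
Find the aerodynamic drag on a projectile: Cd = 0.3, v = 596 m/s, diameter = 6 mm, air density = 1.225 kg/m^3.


A = pi*(d/2)^2 = pi*(6/2000)^2 = 2.82743e-05 m^2
Fd = 0.5*Cd*rho*A*v^2 = 0.5*0.3*1.225*2.82743e-05*596^2 = 1.845 N

1.845 N


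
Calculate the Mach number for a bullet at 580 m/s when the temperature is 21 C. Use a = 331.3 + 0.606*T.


a = 331.3 + 0.606*(21) = 344.026 m/s
M = v/a = 580/344.026 = 1.686

1.686


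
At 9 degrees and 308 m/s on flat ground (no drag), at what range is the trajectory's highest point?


R = v0^2*sin(2*theta)/g = 308^2*sin(2*9°)/9.81 = 2988.24 m
apex_dist = R/2 = 2988.24/2 = 1494 m

1494 m


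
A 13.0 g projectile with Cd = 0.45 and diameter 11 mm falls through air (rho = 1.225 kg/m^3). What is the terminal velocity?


A = pi*(d/2)^2 = pi*(11/2000)^2 = 9.50332e-05 m^2
vt = sqrt(2mg/(Cd*rho*A)) = sqrt(2*0.013*9.81/(0.45 * 1.225 * 9.50332e-05)) = 69.78 m/s

69.78 m/s


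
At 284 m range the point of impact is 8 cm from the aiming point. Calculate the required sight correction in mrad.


1 mrad subtends 1 cm per 10 m of range, so adj = error_cm / (dist_m / 10) = 8 / (284/10) = 0.2817 mrad

0.2817 mrad


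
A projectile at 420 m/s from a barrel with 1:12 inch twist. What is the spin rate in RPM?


twist_m = 12*0.0254 = 0.3048 m
spin = v/twist = 420/0.3048 = 1377.953 rev/s
RPM = spin*60 = 1377.953*60 ≈ 82677 RPM

82677 RPM


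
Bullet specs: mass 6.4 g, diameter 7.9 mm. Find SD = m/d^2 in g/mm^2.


SD = m/d^2 = 6.4/7.9^2 = 0.1025 g/mm^2

0.1025 g/mm^2


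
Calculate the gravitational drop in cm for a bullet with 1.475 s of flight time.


drop = 0.5*g*t^2 = 0.5*9.81*1.475^2 = 10.6714 m ≈ 1067 cm

1067 cm


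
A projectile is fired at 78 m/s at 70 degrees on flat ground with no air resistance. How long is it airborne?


T = 2*v0*sin(theta)/g = 2*78*sin(70°)/9.81 = 14.94 s

14.94 s


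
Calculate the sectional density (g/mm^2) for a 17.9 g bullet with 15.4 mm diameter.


SD = m/d^2 = 17.9/15.4^2 = 0.07548 g/mm^2

0.07548 g/mm^2


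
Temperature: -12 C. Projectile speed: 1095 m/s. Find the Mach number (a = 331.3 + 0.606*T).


a = 331.3 + 0.606*(-12) = 324.028 m/s
M = v/a = 1095/324.028 = 3.379

3.379


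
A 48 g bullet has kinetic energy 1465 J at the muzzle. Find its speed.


v = sqrt(2*E/m) = sqrt(2*1465/0.048) = 247.1 m/s

247.1 m/s


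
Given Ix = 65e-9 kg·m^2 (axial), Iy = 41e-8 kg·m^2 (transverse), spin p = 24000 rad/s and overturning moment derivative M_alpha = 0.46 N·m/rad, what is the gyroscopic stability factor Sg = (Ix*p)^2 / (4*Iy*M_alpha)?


Sg = Ix^2 * p^2 / (4 * Iy * M_alpha) = (65e-9)^2 * 24000^2 / (4 * 41e-8 * 0.46) = 3.226

3.226


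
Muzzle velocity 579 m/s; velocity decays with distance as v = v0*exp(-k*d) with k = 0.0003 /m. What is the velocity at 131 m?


v = v0*exp(-k*d) = 579*exp(-0.0003*131) = 556.7 m/s

556.7 m/s


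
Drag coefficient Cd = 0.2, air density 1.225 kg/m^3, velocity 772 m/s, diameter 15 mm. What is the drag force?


A = pi*(d/2)^2 = pi*(15/2000)^2 = 1.76715e-04 m^2
Fd = 0.5*Cd*rho*A*v^2 = 0.5*0.2*1.225*1.76715e-04*772^2 = 12.9 N

12.9 N


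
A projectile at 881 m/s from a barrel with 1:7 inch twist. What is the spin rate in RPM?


twist_m = 7*0.0254 = 0.1778 m
spin = v/twist = 881/0.1778 = 4955.006 rev/s
RPM = spin*60 = 4955.006*60 ≈ 297300 RPM

297300 RPM


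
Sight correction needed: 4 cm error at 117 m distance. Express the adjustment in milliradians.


1 mrad subtends 1 cm per 10 m of range, so adj = error_cm / (dist_m / 10) = 4 / (117/10) = 0.3419 mrad

0.3419 mrad


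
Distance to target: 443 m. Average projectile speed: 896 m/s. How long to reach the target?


t = d/v = 443/896 = 0.4944 s

0.4944 s


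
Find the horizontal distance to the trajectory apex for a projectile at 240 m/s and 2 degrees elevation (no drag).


R = v0^2*sin(2*theta)/g = 240^2*sin(2*2°)/9.81 = 409.579 m
apex_dist = R/2 = 409.579/2 = 204.8 m

204.8 m


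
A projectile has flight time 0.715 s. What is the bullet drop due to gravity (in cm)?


drop = 0.5*g*t^2 = 0.5*9.81*0.715^2 = 2.50756 m ≈ 250.8 cm

250.8 cm


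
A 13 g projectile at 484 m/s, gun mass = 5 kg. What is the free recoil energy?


v_r = m_p*v_p/m_gun = 0.013*484/5 = 1.2584 m/s, E_r = 0.5*m_gun*v_r^2 = 0.5*5*1.2584^2 = 3.959 J

3.959 J


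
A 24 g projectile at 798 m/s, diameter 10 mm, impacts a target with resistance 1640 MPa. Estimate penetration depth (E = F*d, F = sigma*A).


A = pi*(d/2)^2 = pi*(10/2)^2 = 78.5398 mm^2
E = 0.5*m*v^2 = 0.5*0.024*798^2 = 7641.65 J
depth = E/(sigma*A) = 7641.65 J / (1640 MPa * 78.5398 mm^2) = 7641.65/(1640 * 78.5398) m = 0.0593271 m ≈ 59.33 mm

59.33 mm


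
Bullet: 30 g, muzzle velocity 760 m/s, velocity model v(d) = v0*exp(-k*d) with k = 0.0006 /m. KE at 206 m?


v = v0*exp(-k*d) = 760*exp(-0.0006*206) = 671.637 m/s
E = 0.5*m*v^2 = 0.5*0.03*671.637^2 = 6766 J

6766 J


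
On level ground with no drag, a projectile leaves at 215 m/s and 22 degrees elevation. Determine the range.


R = v0^2 * sin(2*theta) / g = 215^2 * sin(2*22°) / 9.81 = 3273 m

3273 m


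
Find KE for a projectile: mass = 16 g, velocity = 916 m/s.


E = 0.5*m*v^2 = 0.5*0.016*916^2 = 6712 J

6712 J


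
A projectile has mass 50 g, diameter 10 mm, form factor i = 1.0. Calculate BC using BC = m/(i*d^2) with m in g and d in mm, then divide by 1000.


BC = m/(i*d^2*1000) = 50/(1.0 * 10^2 * 1000) = 0.0005

0.0005


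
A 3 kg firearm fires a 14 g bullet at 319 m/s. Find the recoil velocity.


v_recoil = m_p * v_p / m_gun = 0.014 * 319 / 3 = 1.489 m/s

1.489 m/s


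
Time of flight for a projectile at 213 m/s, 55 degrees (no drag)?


T = 2*v0*sin(theta)/g = 2*213*sin(55°)/9.81 = 35.57 s

35.57 s


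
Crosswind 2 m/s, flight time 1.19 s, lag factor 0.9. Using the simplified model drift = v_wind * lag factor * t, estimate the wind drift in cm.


drift = v_wind * lag * t = 2 * 0.9 * 1.19 = 2.142 m ≈ 214.2 cm

214.2 cm


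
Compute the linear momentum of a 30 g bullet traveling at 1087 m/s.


p = m*v = 0.03*1087 = 32.61 kg·m/s

32.61 kg·m/s


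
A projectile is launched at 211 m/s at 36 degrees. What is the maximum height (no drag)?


H = (v0*sin(theta))^2 / (2g) = (211*sin(36°))^2 / (2*9.81) = 784 m

784 m


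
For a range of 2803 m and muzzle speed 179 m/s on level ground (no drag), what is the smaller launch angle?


sin(2*theta) = R*g/v0^2 = 2803*9.81/179^2 = 0.858195, theta = arcsin(0.858195)/2 = 29.56°

29.56 degrees


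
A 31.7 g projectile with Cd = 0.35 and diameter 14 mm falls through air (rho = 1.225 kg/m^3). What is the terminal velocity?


A = pi*(d/2)^2 = pi*(14/2000)^2 = 1.53938e-04 m^2
vt = sqrt(2mg/(Cd*rho*A)) = sqrt(2*0.0317*9.81/(0.35 * 1.225 * 1.53938e-04)) = 97.07 m/s

97.07 m/s


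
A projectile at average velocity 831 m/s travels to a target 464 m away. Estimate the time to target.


t = d/v = 464/831 = 0.5584 s

0.5584 s


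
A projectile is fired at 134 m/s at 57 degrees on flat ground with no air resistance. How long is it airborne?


T = 2*v0*sin(theta)/g = 2*134*sin(57°)/9.81 = 22.91 s

22.91 s


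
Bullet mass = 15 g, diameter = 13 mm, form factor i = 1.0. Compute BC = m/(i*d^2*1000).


BC = m/(i*d^2*1000) = 15/(1.0 * 13^2 * 1000) = 8.876e-05

8.876e-05


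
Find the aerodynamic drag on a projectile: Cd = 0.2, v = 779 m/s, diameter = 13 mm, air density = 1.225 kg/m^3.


A = pi*(d/2)^2 = pi*(13/2000)^2 = 1.32732e-04 m^2
Fd = 0.5*Cd*rho*A*v^2 = 0.5*0.2*1.225*1.32732e-04*779^2 = 9.867 N

9.867 N


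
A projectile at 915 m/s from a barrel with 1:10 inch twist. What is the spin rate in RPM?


twist_m = 10*0.0254 = 0.254 m
spin = v/twist = 915/0.254 = 3602.362 rev/s
RPM = spin*60 = 3602.362*60 ≈ 216142 RPM

216142 RPM


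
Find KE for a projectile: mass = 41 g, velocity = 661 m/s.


E = 0.5*m*v^2 = 0.5*0.041*661^2 = 8957 J

8957 J


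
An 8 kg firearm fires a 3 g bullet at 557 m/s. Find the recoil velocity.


v_recoil = m_p * v_p / m_gun = 0.003 * 557 / 8 = 0.2089 m/s

0.2089 m/s


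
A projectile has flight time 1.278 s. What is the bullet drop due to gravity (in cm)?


drop = 0.5*g*t^2 = 0.5*9.81*1.278^2 = 8.01126 m ≈ 801.1 cm

801.1 cm


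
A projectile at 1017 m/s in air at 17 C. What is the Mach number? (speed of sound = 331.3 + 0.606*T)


a = 331.3 + 0.606*(17) = 341.602 m/s
M = v/a = 1017/341.602 = 2.977

2.977


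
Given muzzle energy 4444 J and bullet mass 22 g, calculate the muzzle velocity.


v = sqrt(2*E/m) = sqrt(2*4444/0.022) = 635.6 m/s

635.6 m/s


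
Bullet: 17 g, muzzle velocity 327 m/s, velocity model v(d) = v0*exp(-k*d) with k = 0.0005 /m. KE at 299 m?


v = v0*exp(-k*d) = 327*exp(-0.0005*299) = 281.592 m/s
E = 0.5*m*v^2 = 0.5*0.017*281.592^2 = 674 J

674 J


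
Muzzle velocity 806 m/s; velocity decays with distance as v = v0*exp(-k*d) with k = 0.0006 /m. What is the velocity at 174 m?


v = v0*exp(-k*d) = 806*exp(-0.0006*174) = 726.1 m/s

726.1 m/s


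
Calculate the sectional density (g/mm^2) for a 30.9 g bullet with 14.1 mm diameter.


SD = m/d^2 = 30.9/14.1^2 = 0.1554 g/mm^2

0.1554 g/mm^2


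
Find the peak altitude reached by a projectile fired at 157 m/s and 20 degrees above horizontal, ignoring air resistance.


H = (v0*sin(theta))^2 / (2g) = (157*sin(20°))^2 / (2*9.81) = 147 m

147 m


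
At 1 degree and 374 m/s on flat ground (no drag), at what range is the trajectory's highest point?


R = v0^2*sin(2*theta)/g = 374^2*sin(2*1°)/9.81 = 497.615 m
apex_dist = R/2 = 497.615/2 = 248.8 m

248.8 m


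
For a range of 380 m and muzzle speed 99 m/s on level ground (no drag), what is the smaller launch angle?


sin(2*theta) = R*g/v0^2 = 380*9.81/99^2 = 0.380349, theta = arcsin(0.380349)/2 = 11.18°

11.18 degrees


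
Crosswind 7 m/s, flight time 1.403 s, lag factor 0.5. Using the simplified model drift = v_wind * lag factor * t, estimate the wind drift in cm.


drift = v_wind * lag * t = 7 * 0.5 * 1.403 = 4.9105 m ≈ 491.1 cm

491.1 cm


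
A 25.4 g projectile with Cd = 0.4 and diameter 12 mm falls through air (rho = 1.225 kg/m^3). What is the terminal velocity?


A = pi*(d/2)^2 = pi*(12/2000)^2 = 1.13097e-04 m^2
vt = sqrt(2mg/(Cd*rho*A)) = sqrt(2*0.0254*9.81/(0.4 * 1.225 * 1.13097e-04)) = 94.83 m/s

94.83 m/s


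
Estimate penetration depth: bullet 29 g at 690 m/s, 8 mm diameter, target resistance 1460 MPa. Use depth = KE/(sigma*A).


A = pi*(d/2)^2 = pi*(8/2)^2 = 50.2655 mm^2
E = 0.5*m*v^2 = 0.5*0.029*690^2 = 6903.45 J
depth = E/(sigma*A) = 6903.45 J / (1460 MPa * 50.2655 mm^2) = 6903.45/(1460 * 50.2655) m = 0.0940683 m ≈ 94.07 mm

94.07 mm


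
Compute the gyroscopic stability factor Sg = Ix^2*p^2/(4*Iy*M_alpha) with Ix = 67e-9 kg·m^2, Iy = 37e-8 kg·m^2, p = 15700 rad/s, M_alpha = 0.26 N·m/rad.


Sg = Ix^2 * p^2 / (4 * Iy * M_alpha) = (67e-9)^2 * 15700^2 / (4 * 37e-8 * 0.26) = 2.876

2.876


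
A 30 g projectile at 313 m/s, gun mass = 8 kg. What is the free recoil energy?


v_r = m_p*v_p/m_gun = 0.03*313/8 = 1.17375 m/s, E_r = 0.5*m_gun*v_r^2 = 0.5*8*1.17375^2 = 5.511 J

5.511 J


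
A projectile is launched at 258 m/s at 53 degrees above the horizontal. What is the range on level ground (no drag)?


R = v0^2 * sin(2*theta) / g = 258^2 * sin(2*53°) / 9.81 = 6522 m

6522 m


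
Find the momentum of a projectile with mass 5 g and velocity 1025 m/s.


p = m*v = 0.005*1025 = 5.125 kg·m/s

5.125 kg·m/s
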